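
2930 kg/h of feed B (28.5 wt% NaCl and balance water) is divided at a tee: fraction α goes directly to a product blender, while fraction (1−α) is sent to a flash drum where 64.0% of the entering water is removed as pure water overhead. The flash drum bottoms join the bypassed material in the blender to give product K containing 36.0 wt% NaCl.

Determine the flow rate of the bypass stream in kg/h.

All 2930×0.285 = 835.05 kg/h of NaCl reaches K, so K = 835.05/0.360 = 2319.6 kg/h and vapour = 610.42 kg/h.
The evaporator receives (1−α)·2930 of feed at 0.715 water and removes 0.640 of that water:
0.640×0.715×(1−α)×2930 = 610.42
(1−α) = 610.42/1340.8 = 0.4553;  α = 0.5447.
Bypass flow = 0.5447×2930 = 1596 kg/h.

1596 kg/h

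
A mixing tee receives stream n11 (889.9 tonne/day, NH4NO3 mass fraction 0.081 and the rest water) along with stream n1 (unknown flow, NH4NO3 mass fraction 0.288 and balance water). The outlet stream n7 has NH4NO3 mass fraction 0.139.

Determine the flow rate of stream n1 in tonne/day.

Let n1 be the unknown flow. Total out = 889.9 + n1.
NH4NO3 balance: 72.082 + 0.288·n1 = 0.139·(889.9 + n1)
(0.288 − 0.139)·n1 = 0.139×889.9 − 72.082 = 51.614
n1 = 51.614 / 0.149 = 346.4 tonne/day

346.4 tonne/day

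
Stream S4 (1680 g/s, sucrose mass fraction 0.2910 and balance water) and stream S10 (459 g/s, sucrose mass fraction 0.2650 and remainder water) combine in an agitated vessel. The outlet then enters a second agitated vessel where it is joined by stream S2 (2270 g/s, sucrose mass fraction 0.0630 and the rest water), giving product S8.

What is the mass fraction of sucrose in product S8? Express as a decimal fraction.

Overall, product flow = 4409 g/s.
sucrose in = 1680×0.291 + 459×0.265 + 2270×0.063 = 753.52 g/s.
sucrose fraction in S8 = 0.1709.

0.1709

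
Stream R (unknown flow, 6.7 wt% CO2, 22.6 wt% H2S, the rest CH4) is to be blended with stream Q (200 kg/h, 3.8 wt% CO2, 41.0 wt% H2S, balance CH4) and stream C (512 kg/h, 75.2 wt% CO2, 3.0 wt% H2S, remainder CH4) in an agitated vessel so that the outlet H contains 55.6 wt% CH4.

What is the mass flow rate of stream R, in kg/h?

Let R be the unknown flow. Total out = 712 + R.
CH4 balance: 222.02 + 0.707·R = 0.556·(712 + R)
(0.707 − 0.556)·R = 0.556×712 − 222.02 = 173.86
R = 173.86 / 0.151 = 1151.4 kg/h

1151 kg/h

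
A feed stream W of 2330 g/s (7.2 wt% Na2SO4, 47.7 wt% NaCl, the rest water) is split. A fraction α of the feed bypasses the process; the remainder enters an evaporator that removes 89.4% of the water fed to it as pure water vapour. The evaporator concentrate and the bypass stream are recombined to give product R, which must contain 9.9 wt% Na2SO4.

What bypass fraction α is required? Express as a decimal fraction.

All 2330×0.072 = 167.76 g/s of Na2SO4 reaches R, so R = 167.76/0.099 = 1694.5 g/s and vapour = 635.45 g/s.
The evaporator receives (1−α)·2330 of feed at 0.451 water and removes 0.894 of that water:
0.894×0.451×(1−α)×2330 = 635.45
(1−α) = 635.45/939.44 = 0.6764;  α = 0.3236.

0.324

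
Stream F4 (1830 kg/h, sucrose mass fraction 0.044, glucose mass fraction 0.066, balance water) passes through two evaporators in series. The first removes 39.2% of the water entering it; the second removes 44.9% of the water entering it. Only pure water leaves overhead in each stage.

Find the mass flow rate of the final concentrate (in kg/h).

746.9 kg/h

water in feed = 1830×0.890 = 1628.7 kg/h.
After stage 1: water left = (1−0.392)×1628.7 = 990.25; stream total = 1191.5 kg/h.
After stage 2: water left = (1−0.449)×990.25 = 545.63; final concentrate = 746.93 kg/h.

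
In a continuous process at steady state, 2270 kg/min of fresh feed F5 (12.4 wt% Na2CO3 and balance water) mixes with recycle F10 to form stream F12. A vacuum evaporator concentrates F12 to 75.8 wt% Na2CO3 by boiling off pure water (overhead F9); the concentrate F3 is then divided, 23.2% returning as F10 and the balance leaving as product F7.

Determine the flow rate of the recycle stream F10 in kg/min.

112.2 kg/min

Overall Na2CO3 balance (none leaves overhead): Na2CO3 in fresh feed = Na2CO3 in product, i.e. 2270×0.124 = (1−0.232)·F3·0.758.
F3 = 281.48/(0.758×0.768) = 483.52 kg/min.
Recycle F10 = 0.232×483.52 = 112.18 kg/min.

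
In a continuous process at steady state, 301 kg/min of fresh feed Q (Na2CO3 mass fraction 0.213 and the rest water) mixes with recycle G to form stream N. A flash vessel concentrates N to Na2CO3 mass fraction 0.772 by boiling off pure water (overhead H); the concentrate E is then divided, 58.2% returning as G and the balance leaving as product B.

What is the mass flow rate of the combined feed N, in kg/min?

Overall Na2CO3 balance (none leaves overhead): Na2CO3 in fresh feed = Na2CO3 in product, i.e. 301×0.213 = (1−0.582)·E·0.772.
E = 64.113/(0.772×0.418) = 198.68 kg/min.
Recycle G = 0.582×198.68 = 115.63 kg/min.
Combined feed N = 301 + 115.63 = 416.63 kg/min.

416.6 kg/min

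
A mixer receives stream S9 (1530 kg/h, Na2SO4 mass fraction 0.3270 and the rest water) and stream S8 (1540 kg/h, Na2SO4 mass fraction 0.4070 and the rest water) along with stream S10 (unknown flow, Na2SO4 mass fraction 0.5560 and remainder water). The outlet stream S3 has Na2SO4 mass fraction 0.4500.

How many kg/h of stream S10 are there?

2400 kg/h

Let S10 be the unknown flow. Total out = 3070 + S10.
Na2SO4 balance: 1127.1 + 0.556·S10 = 0.450·(3070 + S10)
(0.556 − 0.450)·S10 = 0.450×3070 − 1127.1 = 254.41
S10 = 254.41 / 0.106 = 2400.1 kg/h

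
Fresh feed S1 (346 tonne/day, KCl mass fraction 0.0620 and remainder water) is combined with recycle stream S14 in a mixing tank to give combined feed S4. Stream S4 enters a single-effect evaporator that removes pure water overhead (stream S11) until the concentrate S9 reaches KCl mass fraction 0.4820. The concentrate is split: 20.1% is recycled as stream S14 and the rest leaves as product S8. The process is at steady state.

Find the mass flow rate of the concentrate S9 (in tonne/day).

55.7 tonne/day

Overall KCl balance (none leaves overhead): KCl in fresh feed = KCl in product, i.e. 346×0.062 = (1−0.201)·S9·0.482.
S9 = 21.452/(0.482×0.799) = 55.702 tonne/day.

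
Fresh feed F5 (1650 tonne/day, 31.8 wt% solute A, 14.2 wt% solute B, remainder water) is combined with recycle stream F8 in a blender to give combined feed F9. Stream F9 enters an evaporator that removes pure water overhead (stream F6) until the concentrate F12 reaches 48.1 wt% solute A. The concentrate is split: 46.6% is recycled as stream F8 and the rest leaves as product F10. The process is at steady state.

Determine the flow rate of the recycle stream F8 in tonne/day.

951.9 tonne/day

Overall solute A balance (none leaves overhead): solute A in fresh feed = solute A in product, i.e. 1650×0.318 = (1−0.466)·F12·0.481.
F12 = 524.7/(0.481×0.534) = 2042.8 tonne/day.
Recycle F8 = 0.466×2042.8 = 951.94 tonne/day.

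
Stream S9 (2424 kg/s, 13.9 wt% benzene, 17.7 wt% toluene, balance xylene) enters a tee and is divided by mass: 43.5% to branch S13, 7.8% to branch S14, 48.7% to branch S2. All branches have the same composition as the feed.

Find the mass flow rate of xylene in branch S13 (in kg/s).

721.2 kg/s

Branch S13 total = 0.435×2424 = 1054.4 kg/s.
xylene in S13 = 0.684×1054.4 = 721.24 kg/s.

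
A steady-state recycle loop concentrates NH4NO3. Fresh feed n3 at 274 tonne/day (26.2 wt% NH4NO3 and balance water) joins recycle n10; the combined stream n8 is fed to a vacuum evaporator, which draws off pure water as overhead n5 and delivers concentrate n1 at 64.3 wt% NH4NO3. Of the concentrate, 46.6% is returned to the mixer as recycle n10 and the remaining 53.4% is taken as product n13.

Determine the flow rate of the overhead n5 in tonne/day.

Overall NH4NO3 balance (none leaves overhead): NH4NO3 in fresh feed = NH4NO3 in product, i.e. 274×0.262 = (1−0.466)·n1·0.643.
n1 = 71.788/(0.643×0.534) = 209.07 tonne/day.
Recycle n10 = 0.466×209.07 = 97.428 tonne/day.
Combined feed n8 = 274 + 97.428 = 371.43 tonne/day.
Overhead n5 = n8 − n1 = 371.43 − 209.07 = 162.35 tonne/day.

162.4 tonne/day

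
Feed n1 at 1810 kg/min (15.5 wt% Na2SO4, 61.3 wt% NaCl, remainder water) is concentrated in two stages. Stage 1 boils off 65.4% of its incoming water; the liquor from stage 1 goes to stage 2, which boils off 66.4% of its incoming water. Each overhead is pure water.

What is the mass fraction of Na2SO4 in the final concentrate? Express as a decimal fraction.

water in feed = 1810×0.232 = 419.92 kg/min.
After stage 1: water left = (1−0.654)×419.92 = 145.29; stream total = 1535.4 kg/min.
After stage 2: water left = (1−0.664)×145.29 = 48.818; final concentrate = 1438.9 kg/min.
Na2SO4 fraction = 280.55/1438.9 = 0.1950.

0.1950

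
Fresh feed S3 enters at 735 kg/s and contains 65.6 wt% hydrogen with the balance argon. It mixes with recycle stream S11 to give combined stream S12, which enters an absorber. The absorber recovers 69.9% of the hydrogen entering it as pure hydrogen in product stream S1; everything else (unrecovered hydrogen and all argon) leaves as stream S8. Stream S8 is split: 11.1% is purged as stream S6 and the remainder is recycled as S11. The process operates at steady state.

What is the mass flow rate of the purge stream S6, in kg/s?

argon enters only via S3 and leaves only via the purge: 735×0.344 = 0.111×(argon in S8), and the absorber passes all argon, so argon in S12 = argon in S8 = 2277.8 kg/s.
hydrogen in S12: m_A = 735×0.656 + (1−0.111)·(1−0.699)·m_A, so m_A = 482.16/0.7324 = 658.32 kg/s.
S8 = (1−0.699)×658.32 + 2277.8 = 2476 kg/s.
Purge S6 = 0.111×2476 = 274.84 kg/s.

274.8 kg/s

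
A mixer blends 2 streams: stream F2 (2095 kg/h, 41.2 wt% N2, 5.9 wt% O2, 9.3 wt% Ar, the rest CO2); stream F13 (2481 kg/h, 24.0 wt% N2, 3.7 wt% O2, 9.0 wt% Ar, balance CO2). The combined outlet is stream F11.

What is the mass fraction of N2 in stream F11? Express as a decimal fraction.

Total flow out = 2095 + 2481 = 4576 kg/h.
N2 in = 2095×0.412 + 2481×0.240 = 1458.6 kg/h.
N2 mass fraction in F11 = 1458.6/4576 = 0.319.

0.319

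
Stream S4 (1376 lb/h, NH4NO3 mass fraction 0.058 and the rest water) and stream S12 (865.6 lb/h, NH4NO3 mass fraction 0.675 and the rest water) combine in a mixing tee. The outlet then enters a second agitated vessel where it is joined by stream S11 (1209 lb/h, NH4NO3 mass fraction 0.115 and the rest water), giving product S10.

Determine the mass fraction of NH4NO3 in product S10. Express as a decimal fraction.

0.233

Overall, product flow = 3450.6 lb/h.
NH4NO3 in = 1376×0.058 + 865.6×0.675 + 1209×0.115 = 803.12 lb/h.
NH4NO3 fraction in S10 = 0.233.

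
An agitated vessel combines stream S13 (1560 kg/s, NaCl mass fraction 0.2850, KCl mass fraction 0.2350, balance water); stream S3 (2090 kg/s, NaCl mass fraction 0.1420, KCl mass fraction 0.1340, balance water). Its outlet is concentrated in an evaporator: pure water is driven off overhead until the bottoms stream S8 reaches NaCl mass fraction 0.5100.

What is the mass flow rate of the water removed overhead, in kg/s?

2196 kg/s

NaCl entering = 1560×0.285 + 2090×0.142 = 741.38 kg/s.
All NaCl reports to S8, so S8 = 741.38/0.510 = 1453.7 kg/s.
Total feed = 3650 kg/s; overhead = 3650 − 1453.7 = 2196.3 kg/s.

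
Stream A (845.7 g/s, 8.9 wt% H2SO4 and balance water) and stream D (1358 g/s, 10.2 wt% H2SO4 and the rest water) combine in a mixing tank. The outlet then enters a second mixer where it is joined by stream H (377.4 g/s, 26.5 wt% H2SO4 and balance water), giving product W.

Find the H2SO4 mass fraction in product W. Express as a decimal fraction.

0.122

Overall, product flow = 2581.1 g/s.
H2SO4 in = 845.7×0.089 + 1358×0.102 + 377.4×0.265 = 313.79 g/s.
H2SO4 fraction in W = 0.122.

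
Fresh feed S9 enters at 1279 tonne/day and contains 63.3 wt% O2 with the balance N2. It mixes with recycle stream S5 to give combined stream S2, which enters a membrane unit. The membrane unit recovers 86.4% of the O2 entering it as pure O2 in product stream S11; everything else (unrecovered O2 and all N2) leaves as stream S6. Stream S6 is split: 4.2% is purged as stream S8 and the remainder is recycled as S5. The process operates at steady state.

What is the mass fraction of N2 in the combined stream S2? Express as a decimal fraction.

0.923

N2 enters only via S9 and leaves only via the purge: 1279×0.367 = 0.042×(N2 in S6), and the membrane unit passes all N2, so N2 in S2 = N2 in S6 = 11176 tonne/day.
O2 in S2: m_A = 1279×0.633 + (1−0.042)·(1−0.864)·m_A, so m_A = 809.61/0.8697 = 930.89 tonne/day.
S2 = 930.89 + 11176 = 12107 tonne/day.
N2 fraction in S2 = 11176/12107 = 0.923.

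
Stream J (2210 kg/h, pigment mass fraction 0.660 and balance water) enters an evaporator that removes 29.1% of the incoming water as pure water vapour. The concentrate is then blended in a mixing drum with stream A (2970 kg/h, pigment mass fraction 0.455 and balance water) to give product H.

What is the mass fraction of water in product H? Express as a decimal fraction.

0.434

Vapour removed = 0.291×0.340×2210 = 218.66 kg/h; concentrate = 1991.3 kg/h.
water reaching the mixer = 532.74 (from concentrate) + 2970×0.545 = 2151.4 kg/h.
Product flow = 1991.3 + 2970 = 4961.3 kg/h; water fraction = 0.434.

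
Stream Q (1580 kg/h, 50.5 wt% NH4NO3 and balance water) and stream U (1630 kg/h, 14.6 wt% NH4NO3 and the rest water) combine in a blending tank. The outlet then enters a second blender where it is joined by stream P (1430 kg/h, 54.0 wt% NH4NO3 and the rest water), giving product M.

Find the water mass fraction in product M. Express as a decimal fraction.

Overall, product flow = 4640 kg/h.
water in = 1580×0.495 + 1630×0.854 + 1430×0.460 = 2831.9 kg/h.
water fraction in M = 0.610.

0.610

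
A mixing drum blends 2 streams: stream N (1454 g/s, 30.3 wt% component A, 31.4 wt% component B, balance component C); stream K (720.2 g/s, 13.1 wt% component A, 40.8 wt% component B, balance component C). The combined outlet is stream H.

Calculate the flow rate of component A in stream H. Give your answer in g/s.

534.9 g/s

component A out = component A in = 1454×0.303 + 720.2×0.131 = 534.91 g/s.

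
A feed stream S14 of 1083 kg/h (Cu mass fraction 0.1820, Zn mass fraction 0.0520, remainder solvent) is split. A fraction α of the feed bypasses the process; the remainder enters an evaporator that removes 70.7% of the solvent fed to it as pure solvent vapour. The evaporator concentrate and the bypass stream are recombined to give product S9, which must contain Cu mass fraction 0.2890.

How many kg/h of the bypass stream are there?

342.6 kg/h

All 1083×0.182 = 197.11 kg/h of Cu reaches S9, so S9 = 197.11/0.289 = 682.03 kg/h and vapour = 400.97 kg/h.
The evaporator receives (1−α)·1083 of feed at 0.766 solvent and removes 0.707 of that solvent:
0.707×0.766×(1−α)×1083 = 400.97
(1−α) = 400.97/586.51 = 0.6837;  α = 0.3163.
Bypass flow = 0.3163×1083 = 342.6 kg/h.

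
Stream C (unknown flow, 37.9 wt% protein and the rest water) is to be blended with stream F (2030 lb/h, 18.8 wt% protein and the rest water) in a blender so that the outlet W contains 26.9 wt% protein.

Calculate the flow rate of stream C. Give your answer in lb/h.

1495 lb/h

Let C be the unknown flow. Total out = 2030 + C.
protein balance: 381.64 + 0.379·C = 0.269·(2030 + C)
(0.379 − 0.269)·C = 0.269×2030 − 381.64 = 164.43
C = 164.43 / 0.110 = 1494.8 lb/h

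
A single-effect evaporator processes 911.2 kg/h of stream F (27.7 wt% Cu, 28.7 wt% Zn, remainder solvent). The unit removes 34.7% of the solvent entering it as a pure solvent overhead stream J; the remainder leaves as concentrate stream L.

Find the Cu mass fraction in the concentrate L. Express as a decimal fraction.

Cu is not removed: 911.2×0.277 = 252.4 kg/h of Cu enters L.
solvent entering = 911.2×0.436 = 397.28 kg/h; overhead removed = 0.347×397.28 = 137.86 kg/h.
Concentrate = 911.2 − 137.86 = 773.34 kg/h.
Mass fraction = 252.4/773.34 = 0.3264.

0.3264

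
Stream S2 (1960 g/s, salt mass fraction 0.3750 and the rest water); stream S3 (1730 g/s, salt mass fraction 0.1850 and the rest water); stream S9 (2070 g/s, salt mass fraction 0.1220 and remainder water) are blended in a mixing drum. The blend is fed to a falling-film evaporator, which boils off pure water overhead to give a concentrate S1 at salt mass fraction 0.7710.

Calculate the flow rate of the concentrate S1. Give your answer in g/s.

salt entering = 1960×0.375 + 1730×0.185 + 2070×0.122 = 1307.6 g/s.
All salt reports to S1, so S1 = 1307.6/0.771 = 1696 g/s.

1696 g/s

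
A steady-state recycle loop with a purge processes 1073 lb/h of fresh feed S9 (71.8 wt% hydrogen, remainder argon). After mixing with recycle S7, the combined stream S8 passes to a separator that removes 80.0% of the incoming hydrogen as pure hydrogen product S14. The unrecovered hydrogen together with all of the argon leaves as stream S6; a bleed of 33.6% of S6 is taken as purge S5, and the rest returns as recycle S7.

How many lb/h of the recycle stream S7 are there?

715.9 lb/h

argon enters only via S9 and leaves only via the purge: 1073×0.282 = 0.336×(argon in S6), and the separator passes all argon, so argon in S8 = argon in S6 = 900.55 lb/h.
hydrogen in S8: m_A = 1073×0.718 + (1−0.336)·(1−0.800)·m_A, so m_A = 770.41/0.8672 = 888.39 lb/h.
S6 = (1−0.800)×888.39 + 900.55 = 1078.2 lb/h.
Recycle S7 = (1−0.336)×1078.2 = 715.95 lb/h.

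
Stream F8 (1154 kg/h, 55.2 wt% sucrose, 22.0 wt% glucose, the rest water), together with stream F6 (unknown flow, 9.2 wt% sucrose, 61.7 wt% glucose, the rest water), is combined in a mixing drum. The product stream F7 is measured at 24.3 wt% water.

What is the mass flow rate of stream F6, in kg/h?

Let F6 be the unknown flow. Total out = 1154 + F6.
water balance: 263.11 + 0.291·F6 = 0.243·(1154 + F6)
(0.291 − 0.243)·F6 = 0.243×1154 − 263.11 = 17.31
F6 = 17.31 / 0.048 = 360.62 kg/h

360.6 kg/h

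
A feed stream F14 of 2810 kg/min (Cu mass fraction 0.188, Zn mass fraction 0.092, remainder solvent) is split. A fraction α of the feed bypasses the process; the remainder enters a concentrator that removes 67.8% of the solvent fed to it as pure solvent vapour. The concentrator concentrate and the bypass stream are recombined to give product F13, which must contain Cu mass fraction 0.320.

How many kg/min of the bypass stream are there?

435.5 kg/min

All 2810×0.188 = 528.28 kg/min of Cu reaches F13, so F13 = 528.28/0.320 = 1650.9 kg/min and vapour = 1159.1 kg/min.
The evaporator receives (1−α)·2810 of feed at 0.720 solvent and removes 0.678 of that solvent:
0.678×0.720×(1−α)×2810 = 1159.1
(1−α) = 1159.1/1371.7 = 0.8450;  α = 0.1550.
Bypass flow = 0.1550×2810 = 435.52 kg/min.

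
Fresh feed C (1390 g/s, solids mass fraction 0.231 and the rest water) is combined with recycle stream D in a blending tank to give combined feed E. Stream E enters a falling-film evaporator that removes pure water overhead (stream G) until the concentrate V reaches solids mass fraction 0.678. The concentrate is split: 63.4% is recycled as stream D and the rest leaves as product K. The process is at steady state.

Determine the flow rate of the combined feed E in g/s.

2210 g/s

Overall solids balance (none leaves overhead): solids in fresh feed = solids in product, i.e. 1390×0.231 = (1−0.634)·V·0.678.
V = 321.09/(0.678×0.366) = 1293.9 g/s.
Recycle D = 0.634×1293.9 = 820.36 g/s.
Combined feed E = 1390 + 820.36 = 2210.4 g/s.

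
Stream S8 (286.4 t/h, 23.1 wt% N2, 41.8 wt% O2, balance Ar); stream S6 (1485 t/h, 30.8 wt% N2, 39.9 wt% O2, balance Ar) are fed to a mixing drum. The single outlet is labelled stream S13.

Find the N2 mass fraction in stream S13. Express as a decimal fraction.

Total flow out = 286.4 + 1485 = 1771.4 t/h.
N2 in = 286.4×0.231 + 1485×0.308 = 523.54 t/h.
N2 mass fraction in S13 = 523.54/1771.4 = 0.296.

0.296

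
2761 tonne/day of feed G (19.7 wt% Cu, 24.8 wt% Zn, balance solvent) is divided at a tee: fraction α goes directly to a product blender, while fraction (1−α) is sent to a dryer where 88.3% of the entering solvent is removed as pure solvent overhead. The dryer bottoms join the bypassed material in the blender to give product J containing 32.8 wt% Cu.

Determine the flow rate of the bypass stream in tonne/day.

All 2761×0.197 = 543.92 tonne/day of Cu reaches J, so J = 543.92/0.328 = 1658.3 tonne/day and vapour = 1102.7 tonne/day.
The evaporator receives (1−α)·2761 of feed at 0.555 solvent and removes 0.883 of that solvent:
0.883×0.555×(1−α)×2761 = 1102.7
(1−α) = 1102.7/1353.1 = 0.8150;  α = 0.1850.
Bypass flow = 0.1850×2761 = 510.86 tonne/day.

510.9 tonne/day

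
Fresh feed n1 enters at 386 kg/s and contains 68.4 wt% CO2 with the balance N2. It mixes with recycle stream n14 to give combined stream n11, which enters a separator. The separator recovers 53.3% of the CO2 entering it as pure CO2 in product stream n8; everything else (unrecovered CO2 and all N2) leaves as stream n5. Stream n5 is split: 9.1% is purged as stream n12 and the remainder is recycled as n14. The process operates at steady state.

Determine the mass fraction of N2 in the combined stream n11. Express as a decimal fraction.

0.745

N2 enters only via n1 and leaves only via the purge: 386×0.316 = 0.091×(N2 in n5), and the separator passes all N2, so N2 in n11 = N2 in n5 = 1340.4 kg/s.
CO2 in n11: m_A = 386×0.684 + (1−0.091)·(1−0.533)·m_A, so m_A = 264.02/0.5755 = 458.78 kg/s.
n11 = 458.78 + 1340.4 = 1799.2 kg/s.
N2 fraction in n11 = 1340.4/1799.2 = 0.745.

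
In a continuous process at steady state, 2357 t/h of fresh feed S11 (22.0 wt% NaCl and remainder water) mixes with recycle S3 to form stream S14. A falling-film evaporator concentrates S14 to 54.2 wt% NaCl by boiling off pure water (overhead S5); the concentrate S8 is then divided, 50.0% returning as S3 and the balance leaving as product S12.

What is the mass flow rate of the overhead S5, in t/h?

1400 t/h

Overall NaCl balance (none leaves overhead): NaCl in fresh feed = NaCl in product, i.e. 2357×0.220 = (1−0.500)·S8·0.542.
S8 = 518.54/(0.542×0.500) = 1913.4 t/h.
Recycle S3 = 0.500×1913.4 = 956.72 t/h.
Combined feed S14 = 2357 + 956.72 = 3313.7 t/h.
Overhead S5 = S14 − S8 = 3313.7 − 1913.4 = 1400.3 t/h.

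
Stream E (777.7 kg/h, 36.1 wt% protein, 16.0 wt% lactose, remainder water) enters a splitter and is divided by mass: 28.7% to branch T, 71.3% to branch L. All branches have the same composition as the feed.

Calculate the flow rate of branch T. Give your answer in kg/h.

223.2 kg/h

Branch T flow = 0.287×777.7 = 223.2 kg/h.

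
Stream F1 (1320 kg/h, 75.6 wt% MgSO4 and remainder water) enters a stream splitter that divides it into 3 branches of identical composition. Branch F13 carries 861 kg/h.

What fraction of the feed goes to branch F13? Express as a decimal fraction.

0.652

Fraction to F13 = 861/1320 = 0.6523.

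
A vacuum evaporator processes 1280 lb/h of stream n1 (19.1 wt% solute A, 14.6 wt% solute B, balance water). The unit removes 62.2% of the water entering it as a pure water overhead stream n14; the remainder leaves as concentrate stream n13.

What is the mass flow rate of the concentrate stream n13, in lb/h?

water entering = 1280×0.663 = 848.64 lb/h; overhead removed = 0.622×848.64 = 527.85 lb/h.
Concentrate = 1280 − 527.85 = 752.15 lb/h.

752.1 lb/h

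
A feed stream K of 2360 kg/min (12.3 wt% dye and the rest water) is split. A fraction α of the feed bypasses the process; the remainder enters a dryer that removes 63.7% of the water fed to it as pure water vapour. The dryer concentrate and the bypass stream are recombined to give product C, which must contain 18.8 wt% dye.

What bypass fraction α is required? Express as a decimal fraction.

All 2360×0.123 = 290.28 kg/min of dye reaches C, so C = 290.28/0.188 = 1544 kg/min and vapour = 815.96 kg/min.
The evaporator receives (1−α)·2360 of feed at 0.877 water and removes 0.637 of that water:
0.637×0.877×(1−α)×2360 = 815.96
(1−α) = 815.96/1318.4 = 0.6189;  α = 0.3811.

0.381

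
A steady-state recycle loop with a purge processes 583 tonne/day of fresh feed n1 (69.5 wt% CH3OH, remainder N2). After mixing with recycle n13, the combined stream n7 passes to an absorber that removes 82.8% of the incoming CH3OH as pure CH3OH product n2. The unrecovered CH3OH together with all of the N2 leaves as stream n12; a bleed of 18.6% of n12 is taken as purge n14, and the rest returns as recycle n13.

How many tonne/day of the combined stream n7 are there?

N2 enters only via n1 and leaves only via the purge: 583×0.305 = 0.186×(N2 in n12), and the absorber passes all N2, so N2 in n7 = N2 in n12 = 955.99 tonne/day.
CH3OH in n7: m_A = 583×0.695 + (1−0.186)·(1−0.828)·m_A, so m_A = 405.18/0.8600 = 471.15 tonne/day.
n7 = 471.15 + 955.99 = 1427.1 tonne/day.

1427 tonne/day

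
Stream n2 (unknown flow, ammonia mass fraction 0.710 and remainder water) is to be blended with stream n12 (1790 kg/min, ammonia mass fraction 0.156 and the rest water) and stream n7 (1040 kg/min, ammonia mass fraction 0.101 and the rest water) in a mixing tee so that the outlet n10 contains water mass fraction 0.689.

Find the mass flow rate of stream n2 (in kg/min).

1243 kg/min

Let n2 be the unknown flow. Total out = 2830 + n2.
water balance: 2445.7 + 0.290·n2 = 0.689·(2830 + n2)
(0.290 − 0.689)·n2 = 0.689×2830 − 2445.7 = -495.85
n2 = -495.85 / -0.399 = 1242.7 kg/min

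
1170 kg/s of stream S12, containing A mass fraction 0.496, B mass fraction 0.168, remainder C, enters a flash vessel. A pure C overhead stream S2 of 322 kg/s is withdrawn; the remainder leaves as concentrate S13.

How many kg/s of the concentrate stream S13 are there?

848 kg/s

Concentrate = 1170 − 322 = 848 kg/s.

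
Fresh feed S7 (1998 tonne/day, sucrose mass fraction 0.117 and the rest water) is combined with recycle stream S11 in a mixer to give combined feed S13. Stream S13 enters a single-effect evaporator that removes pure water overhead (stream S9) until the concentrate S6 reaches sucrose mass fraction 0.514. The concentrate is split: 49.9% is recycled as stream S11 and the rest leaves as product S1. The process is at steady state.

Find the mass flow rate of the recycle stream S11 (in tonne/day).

453 tonne/day

Overall sucrose balance (none leaves overhead): sucrose in fresh feed = sucrose in product, i.e. 1998×0.117 = (1−0.499)·S6·0.514.
S6 = 233.77/(0.514×0.501) = 907.78 tonne/day.
Recycle S11 = 0.499×907.78 = 452.98 tonne/day.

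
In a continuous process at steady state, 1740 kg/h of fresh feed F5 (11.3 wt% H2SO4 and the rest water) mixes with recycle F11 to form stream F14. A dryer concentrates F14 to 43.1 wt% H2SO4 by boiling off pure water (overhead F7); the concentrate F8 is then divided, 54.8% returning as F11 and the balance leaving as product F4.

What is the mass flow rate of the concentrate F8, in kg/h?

1009 kg/h

Overall H2SO4 balance (none leaves overhead): H2SO4 in fresh feed = H2SO4 in product, i.e. 1740×0.113 = (1−0.548)·F8·0.431.
F8 = 196.62/(0.431×0.452) = 1009.3 kg/h.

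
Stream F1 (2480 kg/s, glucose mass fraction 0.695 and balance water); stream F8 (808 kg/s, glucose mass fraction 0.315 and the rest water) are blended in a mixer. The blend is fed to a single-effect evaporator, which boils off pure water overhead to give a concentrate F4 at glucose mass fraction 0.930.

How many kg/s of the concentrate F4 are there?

glucose entering = 2480×0.695 + 808×0.315 = 1978.1 kg/s.
All glucose reports to F4, so F4 = 1978.1/0.930 = 2127 kg/s.

2127 kg/s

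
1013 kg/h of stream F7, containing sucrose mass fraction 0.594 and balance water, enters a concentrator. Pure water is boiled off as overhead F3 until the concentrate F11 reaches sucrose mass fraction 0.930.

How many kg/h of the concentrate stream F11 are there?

sucrose is conserved: 1013×0.594 = 601.72 kg/h all reports to the concentrate.
Concentrate = 601.72/(target fraction) = 647.01 kg/h.

647 kg/h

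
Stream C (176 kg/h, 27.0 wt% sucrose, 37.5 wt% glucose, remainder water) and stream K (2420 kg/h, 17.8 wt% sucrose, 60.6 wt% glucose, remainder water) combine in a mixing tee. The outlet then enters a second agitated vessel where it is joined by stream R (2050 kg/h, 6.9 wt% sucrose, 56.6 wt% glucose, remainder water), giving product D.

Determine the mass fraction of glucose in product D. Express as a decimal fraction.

0.580

Overall, product flow = 4646 kg/h.
glucose in = 176×0.375 + 2420×0.606 + 2050×0.566 = 2692.8 kg/h.
glucose fraction in D = 0.580.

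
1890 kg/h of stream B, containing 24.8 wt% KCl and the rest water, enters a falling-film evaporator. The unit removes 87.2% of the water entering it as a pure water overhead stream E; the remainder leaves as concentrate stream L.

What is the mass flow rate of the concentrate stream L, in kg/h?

water entering = 1890×0.752 = 1421.3 kg/h; overhead removed = 0.872×1421.3 = 1239.4 kg/h.
Concentrate = 1890 − 1239.4 = 650.64 kg/h.

650.6 kg/h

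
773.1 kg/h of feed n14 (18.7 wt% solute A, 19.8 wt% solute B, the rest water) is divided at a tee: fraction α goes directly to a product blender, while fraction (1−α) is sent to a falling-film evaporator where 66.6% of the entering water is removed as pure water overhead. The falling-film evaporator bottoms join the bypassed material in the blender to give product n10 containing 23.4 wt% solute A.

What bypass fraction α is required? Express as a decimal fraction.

All 773.1×0.187 = 144.57 kg/h of solute A reaches n10, so n10 = 144.57/0.234 = 617.82 kg/h and vapour = 155.28 kg/h.
The evaporator receives (1−α)·773.1 of feed at 0.615 water and removes 0.666 of that water:
0.666×0.615×(1−α)×773.1 = 155.28
(1−α) = 155.28/316.65 = 0.4904;  α = 0.5096.

0.510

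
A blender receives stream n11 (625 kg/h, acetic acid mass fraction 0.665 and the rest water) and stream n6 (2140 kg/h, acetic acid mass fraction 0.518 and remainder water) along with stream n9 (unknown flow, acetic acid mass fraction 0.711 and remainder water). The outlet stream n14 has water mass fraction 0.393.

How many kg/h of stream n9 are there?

1483 kg/h

Let n9 be the unknown flow. Total out = 2765 + n9.
water balance: 1240.9 + 0.289·n9 = 0.393·(2765 + n9)
(0.289 − 0.393)·n9 = 0.393×2765 − 1240.9 = -154.21
n9 = -154.21 / -0.104 = 1482.8 kg/h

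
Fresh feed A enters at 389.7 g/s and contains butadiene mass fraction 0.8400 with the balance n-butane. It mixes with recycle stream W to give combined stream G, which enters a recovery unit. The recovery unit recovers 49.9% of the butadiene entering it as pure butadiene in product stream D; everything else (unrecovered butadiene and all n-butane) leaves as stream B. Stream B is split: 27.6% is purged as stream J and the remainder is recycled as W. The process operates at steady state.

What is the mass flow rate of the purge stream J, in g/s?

133.4 g/s

n-butane enters only via A and leaves only via the purge: 389.7×0.160 = 0.276×(n-butane in B), and the recovery unit passes all n-butane, so n-butane in G = n-butane in B = 225.91 g/s.
butadiene in G: m_A = 389.7×0.840 + (1−0.276)·(1−0.499)·m_A, so m_A = 327.35/0.6373 = 513.67 g/s.
B = (1−0.499)×513.67 + 225.91 = 483.26 g/s.
Purge J = 0.276×483.26 = 133.38 g/s.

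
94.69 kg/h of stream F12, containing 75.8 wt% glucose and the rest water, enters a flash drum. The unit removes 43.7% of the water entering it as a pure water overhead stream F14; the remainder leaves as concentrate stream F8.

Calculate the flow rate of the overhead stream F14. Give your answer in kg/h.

water entering = 94.69×0.242 = 22.915 kg/h; overhead removed = 0.437×22.915 = 10.014 kg/h.

10.01 kg/h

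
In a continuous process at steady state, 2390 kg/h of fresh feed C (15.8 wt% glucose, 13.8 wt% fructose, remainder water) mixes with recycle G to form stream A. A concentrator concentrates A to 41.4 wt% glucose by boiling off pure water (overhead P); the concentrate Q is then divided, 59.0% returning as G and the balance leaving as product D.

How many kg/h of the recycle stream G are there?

Overall glucose balance (none leaves overhead): glucose in fresh feed = glucose in product, i.e. 2390×0.158 = (1−0.590)·Q·0.414.
Q = 377.62/(0.414×0.410) = 2224.7 kg/h.
Recycle G = 0.590×2224.7 = 1312.6 kg/h.

1313 kg/h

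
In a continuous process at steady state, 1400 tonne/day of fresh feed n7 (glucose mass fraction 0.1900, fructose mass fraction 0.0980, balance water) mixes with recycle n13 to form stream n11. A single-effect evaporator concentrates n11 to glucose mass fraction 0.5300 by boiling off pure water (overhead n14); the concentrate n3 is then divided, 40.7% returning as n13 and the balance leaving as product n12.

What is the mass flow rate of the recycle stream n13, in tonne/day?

344.5 tonne/day

Overall glucose balance (none leaves overhead): glucose in fresh feed = glucose in product, i.e. 1400×0.190 = (1−0.407)·n3·0.530.
n3 = 266/(0.530×0.593) = 846.35 tonne/day.
Recycle n13 = 0.407×846.35 = 344.47 tonne/day.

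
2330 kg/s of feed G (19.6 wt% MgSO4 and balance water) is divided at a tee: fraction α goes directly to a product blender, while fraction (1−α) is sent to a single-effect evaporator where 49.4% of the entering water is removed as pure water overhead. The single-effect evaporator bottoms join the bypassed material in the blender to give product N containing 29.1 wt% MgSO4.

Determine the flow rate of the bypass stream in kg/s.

All 2330×0.196 = 456.68 kg/s of MgSO4 reaches N, so N = 456.68/0.291 = 1569.3 kg/s and vapour = 760.65 kg/s.
The evaporator receives (1−α)·2330 of feed at 0.804 water and removes 0.494 of that water:
0.494×0.804×(1−α)×2330 = 760.65
(1−α) = 760.65/925.42 = 0.8220;  α = 0.1780.
Bypass flow = 0.1780×2330 = 414.85 kg/s.

414.8 kg/s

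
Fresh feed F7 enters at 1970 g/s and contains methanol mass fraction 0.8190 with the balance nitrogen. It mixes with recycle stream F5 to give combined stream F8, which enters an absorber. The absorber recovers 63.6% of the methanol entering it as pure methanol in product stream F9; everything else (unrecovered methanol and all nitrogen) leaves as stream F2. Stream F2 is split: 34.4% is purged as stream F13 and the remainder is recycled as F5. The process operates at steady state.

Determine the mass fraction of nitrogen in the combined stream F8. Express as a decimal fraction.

nitrogen enters only via F7 and leaves only via the purge: 1970×0.181 = 0.344×(nitrogen in F2), and the absorber passes all nitrogen, so nitrogen in F8 = nitrogen in F2 = 1036.5 g/s.
methanol in F8: m_A = 1970×0.819 + (1−0.344)·(1−0.636)·m_A, so m_A = 1613.4/0.7612 = 2119.5 g/s.
F8 = 2119.5 + 1036.5 = 3156.1 g/s.
nitrogen fraction in F8 = 1036.5/3156.1 = 0.3284.

0.3284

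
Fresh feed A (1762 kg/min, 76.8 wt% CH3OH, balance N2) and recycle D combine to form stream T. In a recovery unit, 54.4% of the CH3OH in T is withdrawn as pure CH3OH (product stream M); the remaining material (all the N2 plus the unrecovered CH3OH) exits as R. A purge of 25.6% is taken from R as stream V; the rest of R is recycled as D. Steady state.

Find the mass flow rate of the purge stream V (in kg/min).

647.9 kg/min

N2 enters only via A and leaves only via the purge: 1762×0.232 = 0.256×(N2 in R), and the recovery unit passes all N2, so N2 in T = N2 in R = 1596.8 kg/min.
CH3OH in T: m_A = 1762×0.768 + (1−0.256)·(1−0.544)·m_A, so m_A = 1353.2/0.6607 = 2048 kg/min.
R = (1−0.544)×2048 + 1596.8 = 2530.7 kg/min.
Purge V = 0.256×2530.7 = 647.86 kg/min.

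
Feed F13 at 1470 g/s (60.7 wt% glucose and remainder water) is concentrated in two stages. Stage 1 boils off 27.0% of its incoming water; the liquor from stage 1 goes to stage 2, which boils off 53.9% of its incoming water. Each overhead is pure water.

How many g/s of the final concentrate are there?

water in feed = 1470×0.393 = 577.71 g/s.
After stage 1: water left = (1−0.270)×577.71 = 421.73; stream total = 1314 g/s.
After stage 2: water left = (1−0.539)×421.73 = 194.42; final concentrate = 1086.7 g/s.

1087 g/s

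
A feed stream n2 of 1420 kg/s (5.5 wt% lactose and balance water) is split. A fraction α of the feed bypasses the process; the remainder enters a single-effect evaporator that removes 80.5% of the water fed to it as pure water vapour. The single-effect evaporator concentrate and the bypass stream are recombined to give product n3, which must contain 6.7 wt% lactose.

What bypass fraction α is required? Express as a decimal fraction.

0.765

All 1420×0.055 = 78.1 kg/s of lactose reaches n3, so n3 = 78.1/0.067 = 1165.7 kg/s and vapour = 254.33 kg/s.
The evaporator receives (1−α)·1420 of feed at 0.945 water and removes 0.805 of that water:
0.805×0.945×(1−α)×1420 = 254.33
(1−α) = 254.33/1080.2 = 0.2354;  α = 0.7646.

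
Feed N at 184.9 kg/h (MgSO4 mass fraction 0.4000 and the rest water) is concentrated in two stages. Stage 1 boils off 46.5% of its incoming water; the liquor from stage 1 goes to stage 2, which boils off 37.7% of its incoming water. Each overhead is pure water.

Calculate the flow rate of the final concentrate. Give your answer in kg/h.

water in feed = 184.9×0.600 = 110.94 kg/h.
After stage 1: water left = (1−0.465)×110.94 = 59.353; stream total = 133.31 kg/h.
After stage 2: water left = (1−0.377)×59.353 = 36.977; final concentrate = 110.94 kg/h.

110.9 kg/h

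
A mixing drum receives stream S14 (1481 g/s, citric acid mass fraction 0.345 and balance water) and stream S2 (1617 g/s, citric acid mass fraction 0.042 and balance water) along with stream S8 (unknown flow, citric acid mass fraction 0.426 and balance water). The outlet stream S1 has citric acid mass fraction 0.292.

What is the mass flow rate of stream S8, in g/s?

2431 g/s

Let S8 be the unknown flow. Total out = 3098 + S8.
citric acid balance: 578.86 + 0.426·S8 = 0.292·(3098 + S8)
(0.426 − 0.292)·S8 = 0.292×3098 − 578.86 = 325.76
S8 = 325.76 / 0.134 = 2431 g/s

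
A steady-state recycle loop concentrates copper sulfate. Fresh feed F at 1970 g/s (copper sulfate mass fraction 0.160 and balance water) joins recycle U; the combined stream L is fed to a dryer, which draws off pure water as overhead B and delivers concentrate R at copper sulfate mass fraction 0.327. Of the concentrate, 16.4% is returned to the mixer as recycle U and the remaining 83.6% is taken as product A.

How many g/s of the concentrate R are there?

Overall copper sulfate balance (none leaves overhead): copper sulfate in fresh feed = copper sulfate in product, i.e. 1970×0.160 = (1−0.164)·R·0.327.
R = 315.2/(0.327×0.836) = 1153 g/s.

1153 g/s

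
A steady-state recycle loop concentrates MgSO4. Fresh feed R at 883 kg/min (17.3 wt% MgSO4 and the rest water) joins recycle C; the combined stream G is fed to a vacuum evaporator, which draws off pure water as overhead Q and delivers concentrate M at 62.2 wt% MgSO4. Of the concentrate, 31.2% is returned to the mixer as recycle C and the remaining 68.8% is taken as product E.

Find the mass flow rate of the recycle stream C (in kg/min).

Overall MgSO4 balance (none leaves overhead): MgSO4 in fresh feed = MgSO4 in product, i.e. 883×0.173 = (1−0.312)·M·0.622.
M = 152.76/(0.622×0.688) = 356.97 kg/min.
Recycle C = 0.312×356.97 = 111.37 kg/min.

111.4 kg/min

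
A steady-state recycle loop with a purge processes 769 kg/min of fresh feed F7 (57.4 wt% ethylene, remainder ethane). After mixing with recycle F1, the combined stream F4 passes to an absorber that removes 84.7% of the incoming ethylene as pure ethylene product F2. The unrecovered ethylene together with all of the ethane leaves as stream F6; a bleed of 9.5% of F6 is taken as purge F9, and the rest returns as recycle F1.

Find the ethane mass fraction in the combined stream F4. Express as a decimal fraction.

0.8706

ethane enters only via F7 and leaves only via the purge: 769×0.426 = 0.095×(ethane in F6), and the absorber passes all ethane, so ethane in F4 = ethane in F6 = 3448.4 kg/min.
ethylene in F4: m_A = 769×0.574 + (1−0.095)·(1−0.847)·m_A, so m_A = 441.41/0.8615 = 512.35 kg/min.
F4 = 512.35 + 3448.4 = 3960.7 kg/min.
ethane fraction in F4 = 3448.4/3960.7 = 0.8706.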